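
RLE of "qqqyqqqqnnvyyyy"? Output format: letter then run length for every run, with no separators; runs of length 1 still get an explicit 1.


String: "qqqyqqqqnnvyyyy"
Scanning for consecutive runs:
  'q' x 3
  'y' x 1
  'q' x 4
  'n' x 2
  'v' x 1
  'y' x 4
RLE = "q3y1q4n2v1y4"


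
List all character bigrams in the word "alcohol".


Word: "alcohol" (length 7)
Number of bigrams = 7 - 2 + 1 = 6
  Position 0: "al"
  Position 1: "lc"
  Position 2: "co"
  Position 3: "oh"
  Position 4: "ho"
  Position 5: "ol"
Bigrams = "al", "lc", "co", "oh", "ho", "ol"


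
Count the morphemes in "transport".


Word: "transport"
Morphemes: trans- + port
Each morpheme carries meaning
= 2 morphemes


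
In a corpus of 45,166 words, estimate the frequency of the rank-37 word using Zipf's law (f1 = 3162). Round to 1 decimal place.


Zipf's law: f(r) = f(1) / r
f(1) = 3162
f(37) = 3162 / 37
= 85.5 occurrences


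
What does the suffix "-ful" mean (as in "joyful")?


Suffix: -ful
As in: joyful -> joy + -ful
Meaning = full of


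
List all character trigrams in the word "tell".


Word: "tell" (length 4)
Number of trigrams = 4 - 3 + 1 = 2
  Position 0: "tel"
  Position 1: "ell"
Trigrams = "tel", "ell"


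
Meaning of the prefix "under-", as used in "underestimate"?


Prefix: under-
Example: underestimate (under- + estimate)
Meaning = insufficient


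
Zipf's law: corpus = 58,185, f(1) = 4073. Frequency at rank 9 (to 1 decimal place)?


Zipf's law: f(r) = f(1) / r
f(1) = 4073
f(9) = 4073 / 9
= 452.6 occurrences


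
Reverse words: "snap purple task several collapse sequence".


Original: "snap purple task several collapse sequence"
Words (1..n): snap | purple | task | several | collapse | sequence
Reversed (n..1): sequence | collapse | several | task | purple | snap
Result = "sequence collapse several task purple snap"


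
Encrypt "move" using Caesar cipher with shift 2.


Word: "move"
Shift: 2
Each letter → (letter + shift) mod 26:
  'm' (12) + 2 = 14 → 'o'
  'o' (14) + 2 = 16 → 'q'
  'v' (21) + 2 = 23 → 'x'
  'e' (4) + 2 = 6 → 'g'
Result = "oqxg"


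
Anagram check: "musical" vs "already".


Word 1: "musical" → sorted: acilmsu
Word 2: "already" → sorted: aadelry
Same letters? acilmsu != aadelry
Anagram = No


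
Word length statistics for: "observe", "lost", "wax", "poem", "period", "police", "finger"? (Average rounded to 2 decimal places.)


Lengths: "observe"=7, "lost"=4, "wax"=3, "poem"=4, "period"=6, "police"=6, "finger"=6
Sum = 36, Count = 7
Average = 36/7 = 5.14
= avg=5.14, min=3, max=7


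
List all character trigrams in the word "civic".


Word: "civic" (length 5)
Number of trigrams = 5 - 3 + 1 = 3
  Position 0: "civ"
  Position 1: "ivi"
  Position 2: "vic"
Trigrams = "civ", "ivi", "vic"


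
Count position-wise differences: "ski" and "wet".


Comparing character by character (same length = 3):
  Pos 0: 's' vs 'w' !=
  Pos 1: 'k' vs 'e' !=
  Pos 2: 'i' vs 't' !=
Hamming distance = 3


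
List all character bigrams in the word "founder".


Word: "founder" (length 7)
Number of bigrams = 7 - 2 + 1 = 6
  Position 0: "fo"
  Position 1: "ou"
  Position 2: "un"
  Position 3: "nd"
  Position 4: "de"
  Position 5: "er"
Bigrams = "fo", "ou", "un", "nd", "de", "er"


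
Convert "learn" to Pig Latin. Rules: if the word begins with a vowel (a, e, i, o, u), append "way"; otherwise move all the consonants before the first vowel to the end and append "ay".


Word: "learn"
Starts with consonant(s) → move to end, add 'ay'
Consonant cluster: "l"
Pig Latin = "earnlay"


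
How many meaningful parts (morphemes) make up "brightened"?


Word: "brightened"
Morphemes: bright / -en / -ed
Each morpheme carries meaning
= 3 morphemes


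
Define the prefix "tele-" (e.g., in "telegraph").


Prefix: tele-
Example: telegraph = tele- + graph
Meaning = distant


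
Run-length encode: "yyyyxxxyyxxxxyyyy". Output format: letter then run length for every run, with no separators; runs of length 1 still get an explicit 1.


String: "yyyyxxxyyxxxxyyyy"
Scanning for consecutive runs:
  'y' x 4
  'x' x 3
  'y' x 2
  'x' x 4
  'y' x 4
RLE = "y4x3y2x4y4"


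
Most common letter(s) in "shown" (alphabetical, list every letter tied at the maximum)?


Word: "shown"
Letter counts:
  'h': 1
  'n': 1
  'o': 1
  's': 1
  'w': 1
Maximum count = 1
Most frequent = 'h', 'n', 'o', 's', 'w' (1 time each)


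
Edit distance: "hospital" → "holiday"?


Word 1: "hospital" (length 8)
Word 2: "holiday" (length 7)
One optimal edit sequence (insert/delete/substitute each cost 1):
  1. keep 'h'
  2. keep 'o'
  3. delete 's'  (+1)
  4. substitute 'p' -> 'l'  (+1)
  5. keep 'i'
  6. substitute 't' -> 'd'  (+1)
  7. keep 'a'
  8. substitute 'l' -> 'y'  (+1)
Total edit operations: 4
Edit distance = 4


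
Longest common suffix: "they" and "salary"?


Word 1: "they"
Word 2: "salary"
Comparing from end:
  Pos -1: 'y' == 'y'
  Pos -2: 'e' != 'r' (stop)
LCS = "y" (length 1)


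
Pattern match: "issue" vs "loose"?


Pattern of "issue": [0, 1, 1, 2, 3]
Pattern of "loose": [0, 1, 1, 2, 3]
Patterns match
Same pattern = Yes


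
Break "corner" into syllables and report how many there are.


Word: "corner"
Syllable breakdown: cor | ner
Counting: 2 parts
= 2 syllables


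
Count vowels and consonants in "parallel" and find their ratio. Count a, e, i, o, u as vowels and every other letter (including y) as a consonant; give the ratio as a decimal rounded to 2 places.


Word: "parallel"
Vowels (a,e,i,o,u): 3
Consonants: 5
Ratio = 3/5
= 0.60


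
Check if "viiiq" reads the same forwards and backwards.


Word: "viiiq"
Reversed: "qiiiv"
Forward == Backward? viiiq != qiiiv
Palindrome = No


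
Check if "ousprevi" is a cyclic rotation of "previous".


Word: "previous", Candidate: "ousprevi"
Method: check if candidate is substring of word+word
"previousprevious" contains "ousprevi"? Yes
Is rotation = Yes


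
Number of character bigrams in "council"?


Word: "council" (length 7)
Number of 2-grams = length - 2 + 1 = 7 - 2 + 1
= 6


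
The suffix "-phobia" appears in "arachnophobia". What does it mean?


Suffix: -phobia
Example: arachnophobia (arachno- + -phobia)
Meaning = fear of


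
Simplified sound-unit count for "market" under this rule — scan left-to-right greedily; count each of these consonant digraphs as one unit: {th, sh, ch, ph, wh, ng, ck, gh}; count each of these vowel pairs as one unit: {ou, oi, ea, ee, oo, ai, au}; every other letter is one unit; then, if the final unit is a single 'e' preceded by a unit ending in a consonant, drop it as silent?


Word: "market" (6 letters)
Left-to-right scan:
  (1) 'm' (letter)
  (2) 'a' (letter)
  (3) 'r' (letter)
  (4) 'k' (letter)
  (5) 'e' (letter)
  (6) 't' (letter)
Units from scan: 6
Sound units = 6 units


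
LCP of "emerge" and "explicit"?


Word 1: "emerge"
Word 2: "explicit"
Comparing from start:
  Pos 0: 'e' == 'e'
  Pos 1: 'm' != 'x' (stop)
LCP = "e" (length 1)


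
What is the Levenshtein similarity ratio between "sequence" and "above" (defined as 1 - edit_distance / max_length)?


Word 1: "sequence" (length 8)
Word 2: "above" (length 5)
One optimal edit sequence:
  1. delete 's'  (+1)
  2. delete 'e'  (+1)
  3. delete 'q'  (+1)
  4. substitute 'u' -> 'a'  (+1)
  5. substitute 'e' -> 'b'  (+1)
  6. substitute 'n' -> 'o'  (+1)
  7. substitute 'c' -> 'v'  (+1)
  8. keep 'e'
Edit distance = 7
Max length = max(8, 5) = 8
Similarity = 1 - 7/8
= 0.1250


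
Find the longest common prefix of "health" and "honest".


Word 1: "health"
Word 2: "honest"
Comparing from start:
  Pos 0: 'h' == 'h'
  Pos 1: 'e' != 'o' (stop)
LCP = "h" (length 1)


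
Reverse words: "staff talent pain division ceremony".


Original: "staff talent pain division ceremony"
Words (1..n): staff | talent | pain | division | ceremony
Reversed (n..1): ceremony | division | pain | talent | staff
Result = "ceremony division pain talent staff"


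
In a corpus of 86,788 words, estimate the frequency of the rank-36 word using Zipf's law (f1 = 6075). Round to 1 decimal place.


Zipf's law: f(r) = f(1) / r
f(1) = 6075
f(36) = 6075 / 36
= 168.8 occurrences


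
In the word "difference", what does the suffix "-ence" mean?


Suffix: -ence
Example: difference (differ + -ence)
Meaning = state of


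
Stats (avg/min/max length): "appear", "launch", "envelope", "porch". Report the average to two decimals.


Lengths: "appear"=6, "launch"=6, "envelope"=8, "porch"=5
Sum = 25, Count = 4
Average = 25/4 = 6.25
= avg=6.25, min=5, max=8


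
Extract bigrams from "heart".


Word: "heart" (length 5)
Number of bigrams = 5 - 2 + 1 = 4
  Position 0: "he"
  Position 1: "ea"
  Position 2: "ar"
  Position 3: "rt"
Bigrams = "he", "ea", "ar", "rt"


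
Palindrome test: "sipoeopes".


Word: "sipoeopes"
Reversed: "sepoeopis"
Forward == Backward? sipoeopes != sepoeopis
Palindrome = No


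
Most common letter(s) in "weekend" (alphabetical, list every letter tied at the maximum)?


Word: "weekend"
Letter counts:
  'd': 1
  'e': 3
  'k': 1
  'n': 1
  'w': 1
Maximum count = 3
Most frequent = 'e' (3 times each)


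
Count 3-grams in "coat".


Word: "coat" (length 4)
Number of 3-grams = length - 3 + 1 = 4 - 3 + 1
= 2


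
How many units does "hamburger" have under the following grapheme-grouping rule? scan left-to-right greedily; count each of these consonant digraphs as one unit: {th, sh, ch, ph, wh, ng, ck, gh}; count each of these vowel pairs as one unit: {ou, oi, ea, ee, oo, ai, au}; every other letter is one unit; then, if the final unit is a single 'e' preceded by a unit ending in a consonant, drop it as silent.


Word: "hamburger" (9 letters)
Left-to-right scan:
  [1] 'h' (letter)
  [2] 'a' (letter)
  [3] 'm' (letter)
  [4] 'b' (letter)
  [5] 'u' (letter)
  [6] 'r' (letter)
  [7] 'g' (letter)
  [8] 'e' (letter)
  [9] 'r' (letter)
Units from scan: 9
Sound units = 9 units


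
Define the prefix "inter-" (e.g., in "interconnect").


Prefix: inter-
Example: interconnect (inter- + connect)
Meaning = between


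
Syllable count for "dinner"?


Word: "dinner"
Syllable breakdown: din · ner
Counting: 2 parts
= 2 syllables


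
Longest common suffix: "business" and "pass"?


Word 1: "business"
Word 2: "pass"
Comparing from end:
  Pos -1: 's' == 's'
  Pos -2: 's' == 's'
  Pos -3: 'e' != 'a' (stop)
LCS = "ss" (length 2)


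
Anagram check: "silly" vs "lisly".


Word 1: "silly" → sorted: illsy
Word 2: "lisly" → sorted: illsy
Same letters? illsy == illsy
Anagram = Yes


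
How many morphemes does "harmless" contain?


Word: "harmless"
Morphemes: harm | -less
Each morpheme carries meaning
= 2 morphemes


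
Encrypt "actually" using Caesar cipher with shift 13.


Word: "actually"
Shift: 13
Each letter → (letter + shift) mod 26:
  'a' (0) + 13 = 13 → 'n'
  'c' (2) + 13 = 15 → 'p'
  't' (19) + 13 = 6 → 'g'
  'u' (20) + 13 = 7 → 'h'
  'a' (0) + 13 = 13 → 'n'
  'l' (11) + 13 = 24 → 'y'
  'l' (11) + 13 = 24 → 'y'
  'y' (24) + 13 = 11 → 'l'
Result = "npghnyyl"


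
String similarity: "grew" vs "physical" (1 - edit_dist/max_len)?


Word 1: "grew" (length 4)
Word 2: "physical" (length 8)
One optimal edit sequence:
  1. insert 'p'  (+1)
  2. insert 'h'  (+1)
  3. insert 'y'  (+1)
  4. insert 's'  (+1)
  5. substitute 'g' -> 'i'  (+1)
  6. substitute 'r' -> 'c'  (+1)
  7. substitute 'e' -> 'a'  (+1)
  8. substitute 'w' -> 'l'  (+1)
Edit distance = 8
Max length = max(4, 8) = 8
Similarity = 1 - 8/8
= 0.0000


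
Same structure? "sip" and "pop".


Pattern of "sip": [0, 1, 2]
Pattern of "pop": [0, 1, 0]
Patterns do not match
Same pattern = No


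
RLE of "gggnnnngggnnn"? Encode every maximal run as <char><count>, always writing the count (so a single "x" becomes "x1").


String: "gggnnnngggnnn"
Scanning for consecutive runs:
  'g' x 3
  'n' x 4
  'g' x 3
  'n' x 3
RLE = "g3n4g3n3"


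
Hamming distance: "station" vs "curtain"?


Comparing character by character (same length = 7):
  Pos 0: 's' vs 'c' !=
  Pos 1: 't' vs 'u' !=
  Pos 2: 'a' vs 'r' !=
  Pos 3: 't' vs 't' =
  Pos 4: 'i' vs 'a' !=
  Pos 5: 'o' vs 'i' !=
  Pos 6: 'n' vs 'n' =
Hamming distance = 5


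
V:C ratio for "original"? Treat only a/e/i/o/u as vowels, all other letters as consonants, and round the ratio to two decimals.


Word: "original"
Vowels (a,e,i,o,u): 4
Consonants: 4
Ratio = 4/4
= 1.00


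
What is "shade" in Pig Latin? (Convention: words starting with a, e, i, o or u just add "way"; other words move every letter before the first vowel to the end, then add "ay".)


Word: "shade"
Starts with consonant(s) → move to end, add 'ay'
Consonant cluster: "sh"
Pig Latin = "adeshay"


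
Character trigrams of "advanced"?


Word: "advanced" (length 8)
Number of trigrams = 8 - 3 + 1 = 6
  Position 0: "adv"
  Position 1: "dva"
  Position 2: "van"
  Position 3: "anc"
  Position 4: "nce"
  Position 5: "ced"
Trigrams = "adv", "dva", "van", "anc", "nce", "ced"


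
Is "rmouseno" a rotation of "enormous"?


Word: "enormous", Candidate: "rmouseno"
Method: check if candidate is substring of word+word
"enormousenormous" contains "rmouseno"? Yes
Is rotation = Yes


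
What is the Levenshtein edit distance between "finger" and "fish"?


Word 1: "finger" (length 6)
Word 2: "fish" (length 4)
One optimal edit sequence (insert/delete/substitute each cost 1):
  1. keep 'f'
  2. keep 'i'
  3. delete 'n'  (+1)
  4. delete 'g'  (+1)
  5. substitute 'e' -> 's'  (+1)
  6. substitute 'r' -> 'h'  (+1)
Total edit operations: 4
Edit distance = 4


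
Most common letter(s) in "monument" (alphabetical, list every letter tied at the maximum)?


Word: "monument"
Letter counts:
  'e': 1
  'm': 2
  'n': 2
  'o': 1
  't': 1
  'u': 1
Maximum count = 2
Most frequent = 'm', 'n' (2 times each)


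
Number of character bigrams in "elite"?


Word: "elite" (length 5)
Number of 2-grams = length - 2 + 1 = 5 - 2 + 1
= 4


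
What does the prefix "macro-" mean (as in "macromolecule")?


Prefix: macro-
Example: macromolecule = macro- + molecule
Meaning = large


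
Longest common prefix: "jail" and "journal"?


Word 1: "jail"
Word 2: "journal"
Comparing from start:
  Pos 0: 'j' == 'j'
  Pos 1: 'a' != 'o' (stop)
LCP = "j" (length 1)


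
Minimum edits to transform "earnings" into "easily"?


Word 1: "earnings" (length 8)
Word 2: "easily" (length 6)
One optimal edit sequence (insert/delete/substitute each cost 1):
  1. keep 'e'
  2. keep 'a'
  3. delete 'r'  (+1)
  4. substitute 'n' -> 's'  (+1)
  5. keep 'i'
  6. delete 'n'  (+1)
  7. substitute 'g' -> 'l'  (+1)
  8. substitute 's' -> 'y'  (+1)
Total edit operations: 5
Edit distance = 5


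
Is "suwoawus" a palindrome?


Word: "suwoawus"
Reversed: "suwaowus"
Forward == Backward? suwoawus != suwaowus
Palindrome = No


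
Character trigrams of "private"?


Word: "private" (length 7)
Number of trigrams = 7 - 3 + 1 = 5
  Position 0: "pri"
  Position 1: "riv"
  Position 2: "iva"
  Position 3: "vat"
  Position 4: "ate"
Trigrams = "pri", "riv", "iva", "vat", "ate"


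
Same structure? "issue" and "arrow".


Pattern of "issue": [0, 1, 1, 2, 3]
Pattern of "arrow": [0, 1, 1, 2, 3]
Patterns match
Same pattern = Yes


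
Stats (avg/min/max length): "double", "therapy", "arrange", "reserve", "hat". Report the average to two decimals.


Lengths: "double"=6, "therapy"=7, "arrange"=7, "reserve"=7, "hat"=3
Sum = 30, Count = 5
Average = 30/5 = 6.00
= avg=6.00, min=3, max=7


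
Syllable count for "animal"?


Word: "animal"
Syllable breakdown: an-i-mal
Counting: 3 parts
= 3 syllables


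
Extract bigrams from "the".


Word: "the" (length 3)
Number of bigrams = 3 - 2 + 1 = 2
  Position 0: "th"
  Position 1: "he"
Bigrams = "th", "he"


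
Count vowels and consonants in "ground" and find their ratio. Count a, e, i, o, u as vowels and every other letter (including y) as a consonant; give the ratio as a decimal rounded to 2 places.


Word: "ground"
Vowels (a,e,i,o,u): 2
Consonants: 4
Ratio = 2/4
= 0.50


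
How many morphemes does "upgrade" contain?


Word: "upgrade"
Morphemes: up- / grade
Each morpheme carries meaning
= 2 morphemes


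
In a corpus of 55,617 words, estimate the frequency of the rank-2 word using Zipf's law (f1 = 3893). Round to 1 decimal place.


Zipf's law: f(r) = f(1) / r
f(1) = 3893
f(2) = 3893 / 2
= 1946.5 occurrences


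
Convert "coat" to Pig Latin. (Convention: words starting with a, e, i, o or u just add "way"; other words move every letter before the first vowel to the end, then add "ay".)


Word: "coat"
Starts with consonant(s) → move to end, add 'ay'
Consonant cluster: "c"
Pig Latin = "oatcay"


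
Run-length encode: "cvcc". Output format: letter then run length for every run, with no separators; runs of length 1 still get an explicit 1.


String: "cvcc"
Scanning for consecutive runs:
  'c' x 1
  'v' x 1
  'c' x 2
RLE = "c1v1c2"


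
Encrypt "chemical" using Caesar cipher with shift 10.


Word: "chemical"
Shift: 10
Each letter → (letter + shift) mod 26:
  'c' (2) + 10 = 12 → 'm'
  'h' (7) + 10 = 17 → 'r'
  'e' (4) + 10 = 14 → 'o'
  'm' (12) + 10 = 22 → 'w'
  'i' (8) + 10 = 18 → 's'
  'c' (2) + 10 = 12 → 'm'
  'a' (0) + 10 = 10 → 'k'
  'l' (11) + 10 = 21 → 'v'
Result = "mrowsmkv"


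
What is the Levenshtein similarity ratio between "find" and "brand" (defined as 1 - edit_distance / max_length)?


Word 1: "find" (length 4)
Word 2: "brand" (length 5)
One optimal edit sequence:
  1. insert 'b'  (+1)
  2. substitute 'f' -> 'r'  (+1)
  3. substitute 'i' -> 'a'  (+1)
  4. keep 'n'
  5. keep 'd'
Edit distance = 3
Max length = max(4, 5) = 5
Similarity = 1 - 3/5
= 0.4000


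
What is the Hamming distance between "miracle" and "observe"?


Comparing character by character (same length = 7):
  Pos 0: 'm' vs 'o' !=
  Pos 1: 'i' vs 'b' !=
  Pos 2: 'r' vs 's' !=
  Pos 3: 'a' vs 'e' !=
  Pos 4: 'c' vs 'r' !=
  Pos 5: 'l' vs 'v' !=
  Pos 6: 'e' vs 'e' =
Hamming distance = 6


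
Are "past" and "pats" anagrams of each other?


Word 1: "past" → sorted: apst
Word 2: "pats" → sorted: apst
Same letters? apst == apst
Anagram = Yes


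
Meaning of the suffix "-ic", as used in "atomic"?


Suffix: -ic
Example: atomic (atom + -ic)
Meaning = relating to


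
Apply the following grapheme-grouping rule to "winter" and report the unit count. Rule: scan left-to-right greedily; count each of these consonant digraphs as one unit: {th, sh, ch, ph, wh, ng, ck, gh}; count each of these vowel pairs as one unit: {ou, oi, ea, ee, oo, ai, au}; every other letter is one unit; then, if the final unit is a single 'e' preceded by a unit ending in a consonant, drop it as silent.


Word: "winter" (6 letters)
Left-to-right scan:
  1. 'w' (letter)
  2. 'i' (letter)
  3. 'n' (letter)
  4. 't' (letter)
  5. 'e' (letter)
  6. 'r' (letter)
Units from scan: 6
Sound units = 6 units


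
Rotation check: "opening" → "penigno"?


Word: "opening", Candidate: "penigno"
Method: check if candidate is substring of word+word
"openingopening" contains "penigno"? No
Is rotation = No


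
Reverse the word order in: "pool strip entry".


Original: "pool strip entry"
Words (1..n): pool | strip | entry
Reversed (n..1): entry | strip | pool
Result = "entry strip pool"


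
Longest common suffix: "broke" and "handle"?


Word 1: "broke"
Word 2: "handle"
Comparing from end:
  Pos -1: 'e' == 'e'
  Pos -2: 'k' != 'l' (stop)
LCS = "e" (length 1)


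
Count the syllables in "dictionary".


Word: "dictionary"
Syllable breakdown: dic-tion-ar-y
Counting: 4 parts
= 4 syllables


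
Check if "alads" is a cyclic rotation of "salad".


Word: "salad", Candidate: "alads"
Method: check if candidate is substring of word+word
"saladsalad" contains "alads"? Yes
Is rotation = Yes


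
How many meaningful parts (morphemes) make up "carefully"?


Word: "carefully"
Morphemes: care / -ful / -ly
Each morpheme carries meaning
= 3 morphemes


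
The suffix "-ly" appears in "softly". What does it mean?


Suffix: -ly
Example: softly = soft + -ly
Meaning = in a manner


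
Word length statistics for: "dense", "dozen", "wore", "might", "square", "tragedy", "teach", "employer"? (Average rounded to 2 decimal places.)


Lengths: "dense"=5, "dozen"=5, "wore"=4, "might"=5, "square"=6, "tragedy"=7, "teach"=5, "employer"=8
Sum = 45, Count = 8
Average = 45/8 = 5.63
= avg=5.63, min=4, max=8


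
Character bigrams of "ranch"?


Word: "ranch" (length 5)
Number of bigrams = 5 - 2 + 1 = 4
  Position 0: "ra"
  Position 1: "an"
  Position 2: "nc"
  Position 3: "ch"
Bigrams = "ra", "an", "nc", "ch"


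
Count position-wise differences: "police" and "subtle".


Comparing character by character (same length = 6):
  Pos 0: 'p' vs 's' !=
  Pos 1: 'o' vs 'u' !=
  Pos 2: 'l' vs 'b' !=
  Pos 3: 'i' vs 't' !=
  Pos 4: 'c' vs 'l' !=
  Pos 5: 'e' vs 'e' =
Hamming distance = 5


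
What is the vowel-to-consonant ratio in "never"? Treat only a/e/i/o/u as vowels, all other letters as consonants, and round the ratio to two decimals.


Word: "never"
Vowels (a,e,i,o,u): 2
Consonants: 3
Ratio = 2/3
= 0.67


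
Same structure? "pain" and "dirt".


Pattern of "pain": [0, 1, 2, 3]
Pattern of "dirt": [0, 1, 2, 3]
Patterns match
Same pattern = Yes


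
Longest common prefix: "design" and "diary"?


Word 1: "design"
Word 2: "diary"
Comparing from start:
  Pos 0: 'd' == 'd'
  Pos 1: 'e' != 'i' (stop)
LCP = "d" (length 1)


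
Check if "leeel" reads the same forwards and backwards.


Word: "leeel"
Reversed: "leeel"
Forward == Backward? leeel == leeel
Palindrome = Yes


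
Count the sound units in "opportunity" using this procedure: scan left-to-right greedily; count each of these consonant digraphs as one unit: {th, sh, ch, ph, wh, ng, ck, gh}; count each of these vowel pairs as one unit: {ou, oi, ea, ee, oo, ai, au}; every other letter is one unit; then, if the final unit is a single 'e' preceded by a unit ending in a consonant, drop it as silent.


Word: "opportunity" (11 letters)
Left-to-right scan:
  (1) 'o' (letter)
  (2) 'p' (letter)
  (3) 'p' (letter)
  (4) 'o' (letter)
  (5) 'r' (letter)
  (6) 't' (letter)
  (7) 'u' (letter)
  (8) 'n' (letter)
  (9) 'i' (letter)
  (10) 't' (letter)
  (11) 'y' (letter)
Units from scan: 11
Sound units = 11 units


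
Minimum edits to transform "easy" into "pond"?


Word 1: "easy" (length 4)
Word 2: "pond" (length 4)
One optimal edit sequence (insert/delete/substitute each cost 1):
  1. substitute 'e' -> 'p'  (+1)
  2. substitute 'a' -> 'o'  (+1)
  3. substitute 's' -> 'n'  (+1)
  4. substitute 'y' -> 'd'  (+1)
Total edit operations: 4
Edit distance = 4


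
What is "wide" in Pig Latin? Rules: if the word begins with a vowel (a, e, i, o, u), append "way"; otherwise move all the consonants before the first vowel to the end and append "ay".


Word: "wide"
Starts with consonant(s) → move to end, add 'ay'
Consonant cluster: "w"
Pig Latin = "ideway"


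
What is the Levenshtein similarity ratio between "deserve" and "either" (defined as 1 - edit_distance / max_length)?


Word 1: "deserve" (length 7)
Word 2: "either" (length 6)
One optimal edit sequence:
  1. delete 'd'  (+1)
  2. keep 'e'
  3. substitute 's' -> 'i'  (+1)
  4. substitute 'e' -> 't'  (+1)
  5. substitute 'r' -> 'h'  (+1)
  6. substitute 'v' -> 'e'  (+1)
  7. substitute 'e' -> 'r'  (+1)
Edit distance = 6
Max length = max(7, 6) = 7
Similarity = 1 - 6/7
= 0.1429


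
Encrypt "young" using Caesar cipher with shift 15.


Word: "young"
Shift: 15
Each letter → (letter + shift) mod 26:
  'y' (24) + 15 = 13 → 'n'
  'o' (14) + 15 = 3 → 'd'
  'u' (20) + 15 = 9 → 'j'
  'n' (13) + 15 = 2 → 'c'
  'g' (6) + 15 = 21 → 'v'
Result = "ndjcv"


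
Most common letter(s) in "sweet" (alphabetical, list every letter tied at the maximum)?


Word: "sweet"
Letter counts:
  'e': 2
  's': 1
  't': 1
  'w': 1
Maximum count = 2
Most frequent = 'e' (2 times each)


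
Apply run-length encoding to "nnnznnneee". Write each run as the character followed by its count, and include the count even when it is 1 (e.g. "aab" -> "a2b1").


String: "nnnznnneee"
Scanning for consecutive runs:
  'n' x 3
  'z' x 1
  'n' x 3
  'e' x 3
RLE = "n3z1n3e3"


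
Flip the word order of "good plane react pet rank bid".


Original: "good plane react pet rank bid"
Words (1..n): good | plane | react | pet | rank | bid
Reversed (n..1): bid | rank | pet | react | plane | good
Result = "bid rank pet react plane good"


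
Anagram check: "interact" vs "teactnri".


Word 1: "interact" → sorted: aceinrtt
Word 2: "teactnri" → sorted: aceinrtt
Same letters? aceinrtt == aceinrtt
Anagram = Yes


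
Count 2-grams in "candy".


Word: "candy" (length 5)
Number of 2-grams = length - 2 + 1 = 5 - 2 + 1
= 4


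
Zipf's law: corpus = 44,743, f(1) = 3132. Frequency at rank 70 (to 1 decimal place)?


Zipf's law: f(r) = f(1) / r
f(1) = 3132
f(70) = 3132 / 70
= 44.7 occurrences


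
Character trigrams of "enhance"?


Word: "enhance" (length 7)
Number of trigrams = 7 - 3 + 1 = 5
  Position 0: "enh"
  Position 1: "nha"
  Position 2: "han"
  Position 3: "anc"
  Position 4: "nce"
Trigrams = "enh", "nha", "han", "anc", "nce"


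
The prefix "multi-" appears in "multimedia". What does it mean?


Prefix: multi-
As in: multimedia -> multi- + media
Meaning = many


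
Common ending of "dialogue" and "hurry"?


Word 1: "dialogue"
Word 2: "hurry"
Comparing from end:
  Pos -1: 'e' != 'y' (stop)
LCS = "" (length 0)


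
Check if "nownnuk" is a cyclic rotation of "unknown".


Word: "unknown", Candidate: "nownnuk"
Method: check if candidate is substring of word+word
"unknownunknown" contains "nownnuk"? No
Is rotation = No


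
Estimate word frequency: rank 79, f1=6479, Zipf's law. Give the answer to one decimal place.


Zipf's law: f(r) = f(1) / r
f(1) = 6479
f(79) = 6479 / 79
= 82.0 occurrences


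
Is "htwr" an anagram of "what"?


Word 1: "what" → sorted: ahtw
Word 2: "htwr" → sorted: hrtw
Same letters? ahtw != hrtw
Anagram = No


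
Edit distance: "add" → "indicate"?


Word 1: "add" (length 3)
Word 2: "indicate" (length 8)
One optimal edit sequence (insert/delete/substitute each cost 1):
  1. insert 'i'  (+1)
  2. insert 'n'  (+1)
  3. insert 'd'  (+1)
  4. insert 'i'  (+1)
  5. insert 'c'  (+1)
  6. keep 'a'
  7. substitute 'd' -> 't'  (+1)
  8. substitute 'd' -> 'e'  (+1)
Total edit operations: 7
Edit distance = 7


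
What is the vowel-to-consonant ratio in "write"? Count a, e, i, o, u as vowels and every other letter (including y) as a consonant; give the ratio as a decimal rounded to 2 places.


Word: "write"
Vowels (a,e,i,o,u): 2
Consonants: 3
Ratio = 2/3
= 0.67


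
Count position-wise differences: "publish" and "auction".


Comparing character by character (same length = 7):
  Pos 0: 'p' vs 'a' !=
  Pos 1: 'u' vs 'u' =
  Pos 2: 'b' vs 'c' !=
  Pos 3: 'l' vs 't' !=
  Pos 4: 'i' vs 'i' =
  Pos 5: 's' vs 'o' !=
  Pos 6: 'h' vs 'n' !=
Hamming distance = 5


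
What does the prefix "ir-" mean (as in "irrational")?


Prefix: ir-
Example: irrational (ir- + rational)
Meaning = not


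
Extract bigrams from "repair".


Word: "repair" (length 6)
Number of bigrams = 6 - 2 + 1 = 5
  Position 0: "re"
  Position 1: "ep"
  Position 2: "pa"
  Position 3: "ai"
  Position 4: "ir"
Bigrams = "re", "ep", "pa", "ai", "ir"


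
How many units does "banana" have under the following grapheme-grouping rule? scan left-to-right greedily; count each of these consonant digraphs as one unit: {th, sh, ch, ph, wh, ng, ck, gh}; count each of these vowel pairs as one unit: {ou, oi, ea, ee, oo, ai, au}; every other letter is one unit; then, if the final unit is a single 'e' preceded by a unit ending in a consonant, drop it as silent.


Word: "banana" (6 letters)
Left-to-right scan:
  1. 'b' (letter)
  2. 'a' (letter)
  3. 'n' (letter)
  4. 'a' (letter)
  5. 'n' (letter)
  6. 'a' (letter)
Units from scan: 6
Sound units = 6 units


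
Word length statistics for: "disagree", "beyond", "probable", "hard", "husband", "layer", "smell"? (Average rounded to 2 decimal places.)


Lengths: "disagree"=8, "beyond"=6, "probable"=8, "hard"=4, "husband"=7, "layer"=5, "smell"=5
Sum = 43, Count = 7
Average = 43/7 = 6.14
= avg=6.14, min=4, max=8


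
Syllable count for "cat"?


Word: "cat"
Syllable breakdown: cat
Counting: 1 part
= 1 syllable


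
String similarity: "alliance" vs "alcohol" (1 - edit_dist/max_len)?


Word 1: "alliance" (length 8)
Word 2: "alcohol" (length 7)
One optimal edit sequence:
  1. keep 'a'
  2. delete 'l'  (+1)
  3. keep 'l'
  4. substitute 'i' -> 'c'  (+1)
  5. substitute 'a' -> 'o'  (+1)
  6. substitute 'n' -> 'h'  (+1)
  7. substitute 'c' -> 'o'  (+1)
  8. substitute 'e' -> 'l'  (+1)
Edit distance = 6
Max length = max(8, 7) = 8
Similarity = 1 - 6/8
= 0.2500


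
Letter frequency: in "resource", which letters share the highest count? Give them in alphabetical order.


Word: "resource"
Letter counts:
  'c': 1
  'e': 2
  'o': 1
  'r': 2
  's': 1
  'u': 1
Maximum count = 2
Most frequent = 'e', 'r' (2 times each)


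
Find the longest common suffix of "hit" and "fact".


Word 1: "hit"
Word 2: "fact"
Comparing from end:
  Pos -1: 't' == 't'
  Pos -2: 'i' != 'c' (stop)
LCS = "t" (length 1)


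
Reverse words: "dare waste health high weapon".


Original: "dare waste health high weapon"
Words (1..n): dare | waste | health | high | weapon
Reversed (n..1): weapon | high | health | waste | dare
Result = "weapon high health waste dare"


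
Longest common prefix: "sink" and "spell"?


Word 1: "sink"
Word 2: "spell"
Comparing from start:
  Pos 0: 's' == 's'
  Pos 1: 'i' != 'p' (stop)
LCP = "s" (length 1)


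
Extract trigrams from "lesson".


Word: "lesson" (length 6)
Number of trigrams = 6 - 3 + 1 = 4
  Position 0: "les"
  Position 1: "ess"
  Position 2: "sso"
  Position 3: "son"
Trigrams = "les", "ess", "sso", "son"


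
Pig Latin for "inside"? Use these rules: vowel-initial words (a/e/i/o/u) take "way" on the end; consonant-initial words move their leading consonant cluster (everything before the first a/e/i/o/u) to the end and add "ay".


Word: "inside"
Starts with vowel → add 'way'
Pig Latin = "insideway"


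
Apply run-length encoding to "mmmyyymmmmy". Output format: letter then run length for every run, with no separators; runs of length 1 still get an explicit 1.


String: "mmmyyymmmmy"
Scanning for consecutive runs:
  'm' x 3
  'y' x 3
  'm' x 4
  'y' x 1
RLE = "m3y3m4y1"


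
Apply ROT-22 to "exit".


Word: "exit"
Shift: 22
Each letter → (letter + shift) mod 26:
  'e' (4) + 22 = 0 → 'a'
  'x' (23) + 22 = 19 → 't'
  'i' (8) + 22 = 4 → 'e'
  't' (19) + 22 = 15 → 'p'
Result = "atep"


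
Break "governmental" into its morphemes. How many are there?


Word: "governmental"
Morphemes: govern + -ment + -al
Each morpheme carries meaning
= 3 morphemes


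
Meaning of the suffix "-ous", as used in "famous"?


Suffix: -ous
Example: famous = fame + -ous, with a spelling change
Meaning = having quality of


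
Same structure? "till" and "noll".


Pattern of "till": [0, 1, 2, 2]
Pattern of "noll": [0, 1, 2, 2]
Patterns match
Same pattern = Yes


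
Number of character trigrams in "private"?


Word: "private" (length 7)
Number of 3-grams = length - 3 + 1 = 7 - 3 + 1
= 5


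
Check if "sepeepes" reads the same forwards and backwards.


Word: "sepeepes"
Reversed: "sepeepes"
Forward == Backward? sepeepes == sepeepes
Palindrome = Yes


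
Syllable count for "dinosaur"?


Word: "dinosaur"
Syllable breakdown: di · no · saur
Counting: 3 parts
= 3 syllables


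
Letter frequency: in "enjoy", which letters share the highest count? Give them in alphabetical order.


Word: "enjoy"
Letter counts:
  'e': 1
  'j': 1
  'n': 1
  'o': 1
  'y': 1
Maximum count = 1
Most frequent = 'e', 'j', 'n', 'o', 'y' (1 time each)


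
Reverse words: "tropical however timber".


Original: "tropical however timber"
Words (1..n): tropical | however | timber
Reversed (n..1): timber | however | tropical
Result = "timber however tropical"


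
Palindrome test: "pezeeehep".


Word: "pezeeehep"
Reversed: "peheeezep"
Forward == Backward? pezeeehep != peheeezep
Palindrome = No


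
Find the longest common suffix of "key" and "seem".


Word 1: "key"
Word 2: "seem"
Comparing from end:
  Pos -1: 'y' != 'm' (stop)
LCS = "" (length 0)


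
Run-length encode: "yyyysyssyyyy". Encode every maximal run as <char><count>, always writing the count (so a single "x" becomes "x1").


String: "yyyysyssyyyy"
Scanning for consecutive runs:
  'y' x 4
  's' x 1
  'y' x 1
  's' x 2
  'y' x 4
RLE = "y4s1y1s2y4"


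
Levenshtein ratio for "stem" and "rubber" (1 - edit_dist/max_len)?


Word 1: "stem" (length 4)
Word 2: "rubber" (length 6)
One optimal edit sequence:
  1. insert 'r'  (+1)
  2. insert 'u'  (+1)
  3. substitute 's' -> 'b'  (+1)
  4. substitute 't' -> 'b'  (+1)
  5. keep 'e'
  6. substitute 'm' -> 'r'  (+1)
Edit distance = 5
Max length = max(4, 6) = 6
Similarity = 1 - 5/6
= 0.1667


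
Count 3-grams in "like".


Word: "like" (length 4)
Number of 3-grams = length - 3 + 1 = 4 - 3 + 1
= 2


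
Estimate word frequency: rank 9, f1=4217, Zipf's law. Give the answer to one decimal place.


Zipf's law: f(r) = f(1) / r
f(1) = 4217
f(9) = 4217 / 9
= 468.6 occurrences


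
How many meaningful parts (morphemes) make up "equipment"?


Word: "equipment"
Morphemes: equip / -ment
Each morpheme carries meaning
= 2 morphemes


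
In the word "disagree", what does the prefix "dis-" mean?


Prefix: dis-
As in: disagree -> dis- + agree
Meaning = not / opposite


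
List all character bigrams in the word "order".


Word: "order" (length 5)
Number of bigrams = 5 - 2 + 1 = 4
  Position 0: "or"
  Position 1: "rd"
  Position 2: "de"
  Position 3: "er"
Bigrams = "or", "rd", "de", "er"


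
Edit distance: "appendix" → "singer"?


Word 1: "appendix" (length 8)
Word 2: "singer" (length 6)
One optimal edit sequence (insert/delete/substitute each cost 1):
  1. delete 'a'  (+1)
  2. delete 'p'  (+1)
  3. substitute 'p' -> 's'  (+1)
  4. substitute 'e' -> 'i'  (+1)
  5. keep 'n'
  6. substitute 'd' -> 'g'  (+1)
  7. substitute 'i' -> 'e'  (+1)
  8. substitute 'x' -> 'r'  (+1)
Total edit operations: 7
Edit distance = 7


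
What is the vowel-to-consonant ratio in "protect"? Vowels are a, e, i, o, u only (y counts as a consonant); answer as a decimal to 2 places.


Word: "protect"
Vowels (a,e,i,o,u): 2
Consonants: 5
Ratio = 2/5
= 0.40


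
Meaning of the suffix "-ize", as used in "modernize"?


Suffix: -ize
Example: modernize = modern + -ize
Meaning = to make


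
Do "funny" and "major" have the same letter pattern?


Pattern of "funny": [0, 1, 2, 2, 3]
Pattern of "major": [0, 1, 2, 3, 4]
Patterns do not match
Same pattern = No


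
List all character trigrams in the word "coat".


Word: "coat" (length 4)
Number of trigrams = 4 - 3 + 1 = 2
  Position 0: "coa"
  Position 1: "oat"
Trigrams = "coa", "oat"


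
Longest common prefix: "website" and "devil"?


Word 1: "website"
Word 2: "devil"
Comparing from start:
  Pos 0: 'w' != 'd' (stop)
LCP = "" (length 0)


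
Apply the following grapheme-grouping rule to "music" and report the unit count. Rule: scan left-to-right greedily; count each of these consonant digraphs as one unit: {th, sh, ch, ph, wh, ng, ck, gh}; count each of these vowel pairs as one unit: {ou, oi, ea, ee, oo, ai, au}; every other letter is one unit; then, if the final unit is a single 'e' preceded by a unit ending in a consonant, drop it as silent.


Word: "music" (5 letters)
Left-to-right scan:
  1. 'm' (letter)
  2. 'u' (letter)
  3. 's' (letter)
  4. 'i' (letter)
  5. 'c' (letter)
Units from scan: 5
Sound units = 5 units


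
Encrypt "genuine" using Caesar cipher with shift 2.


Word: "genuine"
Shift: 2
Each letter → (letter + shift) mod 26:
  'g' (6) + 2 = 8 → 'i'
  'e' (4) + 2 = 6 → 'g'
  'n' (13) + 2 = 15 → 'p'
  'u' (20) + 2 = 22 → 'w'
  'i' (8) + 2 = 10 → 'k'
  'n' (13) + 2 = 15 → 'p'
  'e' (4) + 2 = 6 → 'g'
Result = "igpwkpg"


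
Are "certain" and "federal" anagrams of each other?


Word 1: "certain" → sorted: aceinrt
Word 2: "federal" → sorted: adeeflr
Same letters? aceinrt != adeeflr
Anagram = No


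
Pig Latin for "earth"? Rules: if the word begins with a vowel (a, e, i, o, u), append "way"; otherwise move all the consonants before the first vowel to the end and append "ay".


Word: "earth"
Starts with vowel → add 'way'
Pig Latin = "earthway"


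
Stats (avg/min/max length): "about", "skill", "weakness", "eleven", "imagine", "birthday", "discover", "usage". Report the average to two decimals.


Lengths: "about"=5, "skill"=5, "weakness"=8, "eleven"=6, "imagine"=7, "birthday"=8, "discover"=8, "usage"=5
Sum = 52, Count = 8
Average = 52/8 = 6.50
= avg=6.50, min=5, max=8


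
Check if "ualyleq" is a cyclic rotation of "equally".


Word: "equally", Candidate: "ualyleq"
Method: check if candidate is substring of word+word
"equallyequally" contains "ualyleq"? No
Is rotation = No


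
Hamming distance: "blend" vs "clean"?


Comparing character by character (same length = 5):
  Pos 0: 'b' vs 'c' !=
  Pos 1: 'l' vs 'l' =
  Pos 2: 'e' vs 'e' =
  Pos 3: 'n' vs 'a' !=
  Pos 4: 'd' vs 'n' !=
Hamming distance = 3


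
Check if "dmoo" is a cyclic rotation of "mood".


Word: "mood", Candidate: "dmoo"
Method: check if candidate is substring of word+word
"moodmood" contains "dmoo"? Yes
Is rotation = Yes


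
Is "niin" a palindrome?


Word: "niin"
Reversed: "niin"
Forward == Backward? niin == niin
Palindrome = Yes


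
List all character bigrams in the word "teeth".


Word: "teeth" (length 5)
Number of bigrams = 5 - 2 + 1 = 4
  Position 0: "te"
  Position 1: "ee"
  Position 2: "et"
  Position 3: "th"
Bigrams = "te", "ee", "et", "th"


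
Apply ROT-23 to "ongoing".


Word: "ongoing"
Shift: 23
Each letter → (letter + shift) mod 26:
  'o' (14) + 23 = 11 → 'l'
  'n' (13) + 23 = 10 → 'k'
  'g' (6) + 23 = 3 → 'd'
  'o' (14) + 23 = 11 → 'l'
  'i' (8) + 23 = 5 → 'f'
  'n' (13) + 23 = 10 → 'k'
  'g' (6) + 23 = 3 → 'd'
Result = "lkdlfkd"


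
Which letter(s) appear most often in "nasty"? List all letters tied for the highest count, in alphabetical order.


Word: "nasty"
Letter counts:
  'a': 1
  'n': 1
  's': 1
  't': 1
  'y': 1
Maximum count = 1
Most frequent = 'a', 'n', 's', 't', 'y' (1 time each)


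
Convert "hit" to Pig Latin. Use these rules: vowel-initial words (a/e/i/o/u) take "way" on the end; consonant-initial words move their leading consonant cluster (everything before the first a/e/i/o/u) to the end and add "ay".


Word: "hit"
Starts with consonant(s) → move to end, add 'ay'
Consonant cluster: "h"
Pig Latin = "ithay"


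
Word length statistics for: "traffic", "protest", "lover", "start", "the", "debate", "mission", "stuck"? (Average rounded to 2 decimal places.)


Lengths: "traffic"=7, "protest"=7, "lover"=5, "start"=5, "the"=3, "debate"=6, "mission"=7, "stuck"=5
Sum = 45, Count = 8
Average = 45/8 = 5.63
= avg=5.63, min=3, max=7


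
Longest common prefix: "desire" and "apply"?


Word 1: "desire"
Word 2: "apply"
Comparing from start:
  Pos 0: 'd' != 'a' (stop)
LCP = "" (length 0)


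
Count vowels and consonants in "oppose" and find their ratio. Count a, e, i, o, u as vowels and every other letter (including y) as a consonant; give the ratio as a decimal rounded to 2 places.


Word: "oppose"
Vowels (a,e,i,o,u): 3
Consonants: 3
Ratio = 3/3
= 1.00
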